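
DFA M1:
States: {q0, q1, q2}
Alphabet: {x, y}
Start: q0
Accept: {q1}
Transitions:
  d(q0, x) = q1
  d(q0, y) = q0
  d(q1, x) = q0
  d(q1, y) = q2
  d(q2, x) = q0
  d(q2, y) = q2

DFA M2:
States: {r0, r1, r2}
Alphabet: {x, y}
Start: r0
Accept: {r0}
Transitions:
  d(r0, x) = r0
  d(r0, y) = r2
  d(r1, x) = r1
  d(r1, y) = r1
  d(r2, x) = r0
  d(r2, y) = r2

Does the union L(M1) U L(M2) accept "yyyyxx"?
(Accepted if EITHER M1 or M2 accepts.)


M1: final=q0 accepted=False
M2: final=r0 accepted=True

Yes, union accepts


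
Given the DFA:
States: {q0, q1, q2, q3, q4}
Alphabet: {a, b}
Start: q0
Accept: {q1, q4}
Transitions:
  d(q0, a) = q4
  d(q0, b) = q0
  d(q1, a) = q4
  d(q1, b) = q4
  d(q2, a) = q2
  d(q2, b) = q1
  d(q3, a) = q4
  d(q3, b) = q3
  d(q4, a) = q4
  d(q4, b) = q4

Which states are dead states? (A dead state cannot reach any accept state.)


Forward reachability from each state:
  q0 -> reaches accept state q4 (live)
  q1 -> reaches accept state q1 (live)
  q2 -> reaches accept state q1 (live)
  q3 -> reaches accept state q4 (live)
  q4 -> reaches accept state q4 (live)

None (all states can reach an accept state)


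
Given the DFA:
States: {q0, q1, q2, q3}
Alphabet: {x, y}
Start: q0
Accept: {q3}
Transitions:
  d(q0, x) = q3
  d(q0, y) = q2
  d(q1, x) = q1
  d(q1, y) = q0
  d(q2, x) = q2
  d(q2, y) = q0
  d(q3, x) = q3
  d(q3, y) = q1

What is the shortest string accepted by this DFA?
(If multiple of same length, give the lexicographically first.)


BFS by string length (lex-first path to each state shown):
  len 0: q0<-""
  len 1: q2<-"y", q3<-"x"
Found accept state at length 1.

"x"


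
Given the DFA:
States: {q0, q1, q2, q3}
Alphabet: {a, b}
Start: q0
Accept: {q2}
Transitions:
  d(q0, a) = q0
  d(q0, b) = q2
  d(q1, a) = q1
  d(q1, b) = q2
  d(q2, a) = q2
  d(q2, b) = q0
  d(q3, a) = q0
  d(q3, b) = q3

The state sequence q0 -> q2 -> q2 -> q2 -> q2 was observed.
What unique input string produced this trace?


Trace back each transition to find the symbol:
  q0 --[b]--> q2
  q2 --[a]--> q2
  q2 --[a]--> q2
  q2 --[a]--> q2

"baaa"


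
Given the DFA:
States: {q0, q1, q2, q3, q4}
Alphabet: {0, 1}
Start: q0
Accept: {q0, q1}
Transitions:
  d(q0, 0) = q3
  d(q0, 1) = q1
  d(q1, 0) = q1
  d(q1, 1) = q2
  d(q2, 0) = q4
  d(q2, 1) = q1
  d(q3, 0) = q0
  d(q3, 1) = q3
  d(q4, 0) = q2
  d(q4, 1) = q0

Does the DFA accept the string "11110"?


Trace: q0 -> q1 -> q2 -> q1 -> q2 -> q4
Final state: q4
Accept states: {q0, q1}

No, rejected (final state q4 is not an accept state)


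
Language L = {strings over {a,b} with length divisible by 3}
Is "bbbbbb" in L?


length = 6; 6 mod 3 = 0

Yes, "bbbbbb" is in L


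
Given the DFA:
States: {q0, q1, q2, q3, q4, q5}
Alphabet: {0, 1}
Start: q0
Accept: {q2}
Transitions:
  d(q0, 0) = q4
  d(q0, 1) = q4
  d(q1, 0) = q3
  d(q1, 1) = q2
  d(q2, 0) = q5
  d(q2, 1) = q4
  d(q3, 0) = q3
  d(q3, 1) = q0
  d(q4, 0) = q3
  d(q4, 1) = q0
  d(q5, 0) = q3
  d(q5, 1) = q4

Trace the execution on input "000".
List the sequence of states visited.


Input: 000
d(q0, 0) = q4
d(q4, 0) = q3
d(q3, 0) = q3


q0 -> q4 -> q3 -> q3


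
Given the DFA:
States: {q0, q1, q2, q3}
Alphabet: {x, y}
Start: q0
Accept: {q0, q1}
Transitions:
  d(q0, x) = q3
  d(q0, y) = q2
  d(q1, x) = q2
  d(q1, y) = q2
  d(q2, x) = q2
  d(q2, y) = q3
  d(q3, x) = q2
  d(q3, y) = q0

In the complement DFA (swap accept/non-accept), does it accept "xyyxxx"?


Trace: q0 -> q3 -> q0 -> q2 -> q2 -> q2 -> q2
Final: q2
Original accept: {q0, q1}
Complement: q2 is not in original accept

Yes, complement accepts (original rejects)


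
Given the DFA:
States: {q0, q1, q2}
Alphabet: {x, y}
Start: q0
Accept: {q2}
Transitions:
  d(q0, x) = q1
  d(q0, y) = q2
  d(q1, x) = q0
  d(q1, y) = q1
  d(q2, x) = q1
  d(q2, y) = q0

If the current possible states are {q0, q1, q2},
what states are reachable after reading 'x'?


Apply transition on 'x' from each current state:
  d(q0, x) = q1
  d(q1, x) = q0
  d(q2, x) = q1

{q0, q1}


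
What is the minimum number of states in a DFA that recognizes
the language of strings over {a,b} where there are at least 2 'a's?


States: count = 0, 1, ..., 1, and a final '>= 2' state.
Total: 2 + 1 = 3. Accept = '>= 2' state.

3


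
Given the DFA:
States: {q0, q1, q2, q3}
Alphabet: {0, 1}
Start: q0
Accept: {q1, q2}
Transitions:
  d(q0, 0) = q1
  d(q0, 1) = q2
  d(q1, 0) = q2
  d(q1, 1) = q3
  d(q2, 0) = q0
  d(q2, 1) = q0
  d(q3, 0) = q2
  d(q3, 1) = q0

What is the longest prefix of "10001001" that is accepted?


Run the DFA, marking each prefix where the state is accepting:
  "" -> q0 [reject]
  "1" -> q2 [accept]
  "10" -> q0 [reject]
  "100" -> q1 [accept]
  "1000" -> q2 [accept]
  "10001" -> q0 [reject]
  "100010" -> q1 [accept]
  "1000100" -> q2 [accept]
  "10001001" -> q0 [reject]

"1000100"


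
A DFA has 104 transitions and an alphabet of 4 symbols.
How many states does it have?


Each state has exactly one transition per symbol.
states = transitions / |alphabet| = 104 / 4 = 26

26


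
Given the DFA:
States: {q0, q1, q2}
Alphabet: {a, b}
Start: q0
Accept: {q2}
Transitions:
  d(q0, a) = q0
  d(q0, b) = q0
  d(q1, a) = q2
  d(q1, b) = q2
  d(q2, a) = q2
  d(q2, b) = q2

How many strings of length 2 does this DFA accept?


Enumerating all length-2 strings:
  "aa" -> q0 [reject]
  "ab" -> q0 [reject]
  "ba" -> q0 [reject]
  "bb" -> q0 [reject]

0 out of 4


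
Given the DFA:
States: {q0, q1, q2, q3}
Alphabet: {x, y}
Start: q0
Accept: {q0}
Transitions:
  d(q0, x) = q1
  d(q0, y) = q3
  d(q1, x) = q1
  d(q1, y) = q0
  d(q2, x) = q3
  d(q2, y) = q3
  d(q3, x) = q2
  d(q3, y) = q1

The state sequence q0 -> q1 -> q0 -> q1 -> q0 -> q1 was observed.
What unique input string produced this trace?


Trace back each transition to find the symbol:
  q0 --[x]--> q1
  q1 --[y]--> q0
  q0 --[x]--> q1
  q1 --[y]--> q0
  q0 --[x]--> q1

"xyxyx"


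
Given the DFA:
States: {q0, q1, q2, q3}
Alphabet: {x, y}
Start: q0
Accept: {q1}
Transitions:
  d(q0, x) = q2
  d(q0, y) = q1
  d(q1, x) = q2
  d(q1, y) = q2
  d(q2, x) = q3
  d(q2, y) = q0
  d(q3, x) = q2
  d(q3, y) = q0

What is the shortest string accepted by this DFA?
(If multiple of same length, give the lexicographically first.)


BFS by string length (lex-first path to each state shown):
  len 0: q0<-""
  len 1: q1<-"y", q2<-"x"
Found accept state at length 1.

"y"


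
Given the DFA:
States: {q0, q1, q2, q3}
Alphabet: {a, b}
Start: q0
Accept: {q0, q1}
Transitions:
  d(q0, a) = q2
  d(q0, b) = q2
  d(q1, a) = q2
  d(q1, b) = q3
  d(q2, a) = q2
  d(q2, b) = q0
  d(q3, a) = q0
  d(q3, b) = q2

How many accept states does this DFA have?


Accept states listed: {q0, q1}
Counting: q0(1) q1(2)

2


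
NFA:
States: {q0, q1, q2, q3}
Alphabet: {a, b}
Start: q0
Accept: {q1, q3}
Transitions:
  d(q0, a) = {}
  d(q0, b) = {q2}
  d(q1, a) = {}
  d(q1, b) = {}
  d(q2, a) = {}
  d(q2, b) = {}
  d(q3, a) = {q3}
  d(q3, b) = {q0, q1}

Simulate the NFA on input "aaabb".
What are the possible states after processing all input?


Start: {q0}
  --a--> {}
  --a--> {}
  --a--> {}
  --b--> {}
  --b--> {}

{} (empty set, no valid transitions)


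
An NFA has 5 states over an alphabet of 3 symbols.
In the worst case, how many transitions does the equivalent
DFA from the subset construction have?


Subset construction: one DFA state per subset of NFA states = 2^5 = 32 states.
Each DFA state has 3 outgoing transitions: 32 * 3 = 96

96


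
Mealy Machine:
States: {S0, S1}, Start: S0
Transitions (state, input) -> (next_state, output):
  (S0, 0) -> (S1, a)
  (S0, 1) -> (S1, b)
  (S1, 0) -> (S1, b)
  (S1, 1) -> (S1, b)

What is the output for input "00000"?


Step-by-step:
  (S0, 0) -> (S1, a)
  (S1, 0) -> (S1, b)
  (S1, 0) -> (S1, b)
  (S1, 0) -> (S1, b)
  (S1, 0) -> (S1, b)

"abbbb"


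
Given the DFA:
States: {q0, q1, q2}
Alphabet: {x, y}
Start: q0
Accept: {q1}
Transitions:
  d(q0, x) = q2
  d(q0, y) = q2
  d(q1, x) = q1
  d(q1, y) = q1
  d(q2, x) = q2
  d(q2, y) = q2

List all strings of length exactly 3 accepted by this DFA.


All strings of length 3: 8 total
Accepted: 0

None


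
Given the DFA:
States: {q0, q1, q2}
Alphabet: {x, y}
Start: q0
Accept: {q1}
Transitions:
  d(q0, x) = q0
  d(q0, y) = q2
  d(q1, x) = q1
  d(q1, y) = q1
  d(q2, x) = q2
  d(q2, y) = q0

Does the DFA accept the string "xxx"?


Trace: q0 -> q0 -> q0 -> q0
Final state: q0
Accept states: {q1}

No, rejected (final state q0 is not an accept state)


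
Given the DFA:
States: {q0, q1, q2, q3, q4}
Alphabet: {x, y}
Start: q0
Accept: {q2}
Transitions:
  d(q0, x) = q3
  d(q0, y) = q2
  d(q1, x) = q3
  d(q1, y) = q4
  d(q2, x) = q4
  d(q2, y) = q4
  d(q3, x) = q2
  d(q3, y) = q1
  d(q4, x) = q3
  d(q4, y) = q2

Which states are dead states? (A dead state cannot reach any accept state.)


Forward reachability from each state:
  q0 -> reaches accept state q2 (live)
  q1 -> reaches accept state q2 (live)
  q2 -> reaches accept state q2 (live)
  q3 -> reaches accept state q2 (live)
  q4 -> reaches accept state q2 (live)

None (all states can reach an accept state)


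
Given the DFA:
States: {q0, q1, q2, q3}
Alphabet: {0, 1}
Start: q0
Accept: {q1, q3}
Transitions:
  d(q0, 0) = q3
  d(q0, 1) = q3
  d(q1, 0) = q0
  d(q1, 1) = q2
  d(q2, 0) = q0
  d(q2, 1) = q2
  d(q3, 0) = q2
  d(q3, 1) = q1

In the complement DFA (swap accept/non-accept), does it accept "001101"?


Trace: q0 -> q3 -> q2 -> q2 -> q2 -> q0 -> q3
Final: q3
Original accept: {q1, q3}
Complement: q3 is in original accept

No, complement rejects (original accepts)


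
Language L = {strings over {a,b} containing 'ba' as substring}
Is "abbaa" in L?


'ba' occurs at index 2

Yes, "abbaa" is in L


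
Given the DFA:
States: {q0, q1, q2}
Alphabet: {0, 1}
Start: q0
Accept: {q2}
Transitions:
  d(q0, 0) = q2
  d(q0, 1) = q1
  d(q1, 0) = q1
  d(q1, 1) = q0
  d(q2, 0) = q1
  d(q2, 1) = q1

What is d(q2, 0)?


Looking up transition d(q2, 0)

q1


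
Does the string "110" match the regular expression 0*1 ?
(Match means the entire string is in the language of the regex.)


|string| = 3; first = '1'; last = '0'

No, "110" does not match 0*1


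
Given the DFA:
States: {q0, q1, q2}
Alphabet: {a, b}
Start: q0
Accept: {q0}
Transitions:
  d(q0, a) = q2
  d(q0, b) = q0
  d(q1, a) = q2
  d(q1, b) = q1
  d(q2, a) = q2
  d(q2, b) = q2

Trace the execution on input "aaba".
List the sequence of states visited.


Input: aaba
d(q0, a) = q2
d(q2, a) = q2
d(q2, b) = q2
d(q2, a) = q2


q0 -> q2 -> q2 -> q2 -> q2


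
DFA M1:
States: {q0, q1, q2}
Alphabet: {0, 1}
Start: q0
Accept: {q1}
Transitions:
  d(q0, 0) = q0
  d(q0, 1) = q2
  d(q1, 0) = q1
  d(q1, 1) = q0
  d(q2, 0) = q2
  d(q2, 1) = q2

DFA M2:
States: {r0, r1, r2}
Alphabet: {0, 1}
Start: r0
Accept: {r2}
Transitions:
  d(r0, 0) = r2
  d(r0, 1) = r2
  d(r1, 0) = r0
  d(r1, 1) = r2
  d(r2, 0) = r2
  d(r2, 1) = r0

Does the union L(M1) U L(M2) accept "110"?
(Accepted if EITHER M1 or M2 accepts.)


M1: final=q2 accepted=False
M2: final=r2 accepted=True

Yes, union accepts


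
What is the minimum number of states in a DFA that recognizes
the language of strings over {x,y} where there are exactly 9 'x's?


States: count = 0, 1, ..., 9 (that's 10 states), plus a dead state for count > 9.
Total: 10 + 1 = 11. Accept = count-9 state.

11


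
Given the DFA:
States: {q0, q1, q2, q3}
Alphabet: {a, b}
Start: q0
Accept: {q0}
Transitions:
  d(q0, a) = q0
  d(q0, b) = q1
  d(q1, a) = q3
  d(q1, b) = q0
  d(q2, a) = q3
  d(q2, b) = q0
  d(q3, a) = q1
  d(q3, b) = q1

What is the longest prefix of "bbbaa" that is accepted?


Run the DFA, marking each prefix where the state is accepting:
  "" -> q0 [accept]
  "b" -> q1 [reject]
  "bb" -> q0 [accept]
  "bbb" -> q1 [reject]
  "bbba" -> q3 [reject]
  "bbbaa" -> q1 [reject]

"bb"


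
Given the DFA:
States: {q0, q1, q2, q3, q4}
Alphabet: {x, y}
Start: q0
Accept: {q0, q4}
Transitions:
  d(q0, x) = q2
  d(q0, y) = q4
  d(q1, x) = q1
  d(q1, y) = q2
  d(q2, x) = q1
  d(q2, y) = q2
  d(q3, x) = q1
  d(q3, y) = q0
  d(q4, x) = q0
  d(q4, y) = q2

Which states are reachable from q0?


BFS from q0:
  layer 0: {q0}
  layer 1: {q2, q4}
  layer 2: {q1}

{q0, q1, q2, q4}


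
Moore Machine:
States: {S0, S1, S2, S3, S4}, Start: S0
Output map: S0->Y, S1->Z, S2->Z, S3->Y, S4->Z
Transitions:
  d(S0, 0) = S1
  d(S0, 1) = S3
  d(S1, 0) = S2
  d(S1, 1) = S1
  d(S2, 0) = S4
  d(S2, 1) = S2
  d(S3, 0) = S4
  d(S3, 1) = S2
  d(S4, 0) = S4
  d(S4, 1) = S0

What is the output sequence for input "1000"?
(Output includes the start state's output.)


Start: S0 (output Y)
  --1--> S3 (output Y)
  --0--> S4 (output Z)
  --0--> S4 (output Z)
  --0--> S4 (output Z)

"YYZZZ"


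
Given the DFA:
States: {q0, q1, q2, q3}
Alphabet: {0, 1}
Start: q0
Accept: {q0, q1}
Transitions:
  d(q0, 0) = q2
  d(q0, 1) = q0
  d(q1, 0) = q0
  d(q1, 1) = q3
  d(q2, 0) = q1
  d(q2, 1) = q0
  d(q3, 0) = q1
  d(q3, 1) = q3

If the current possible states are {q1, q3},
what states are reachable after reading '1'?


Apply transition on '1' from each current state:
  d(q1, 1) = q3
  d(q3, 1) = q3

{q3}


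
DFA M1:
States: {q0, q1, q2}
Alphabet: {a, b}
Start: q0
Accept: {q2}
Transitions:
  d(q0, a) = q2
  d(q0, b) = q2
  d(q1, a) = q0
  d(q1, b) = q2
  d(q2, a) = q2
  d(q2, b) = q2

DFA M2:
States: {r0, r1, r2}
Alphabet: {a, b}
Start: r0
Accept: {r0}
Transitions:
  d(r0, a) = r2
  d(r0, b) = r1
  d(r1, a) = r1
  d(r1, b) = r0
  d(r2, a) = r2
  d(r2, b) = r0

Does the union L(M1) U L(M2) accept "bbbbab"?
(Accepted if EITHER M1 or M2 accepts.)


M1: final=q2 accepted=True
M2: final=r0 accepted=True

Yes, union accepts


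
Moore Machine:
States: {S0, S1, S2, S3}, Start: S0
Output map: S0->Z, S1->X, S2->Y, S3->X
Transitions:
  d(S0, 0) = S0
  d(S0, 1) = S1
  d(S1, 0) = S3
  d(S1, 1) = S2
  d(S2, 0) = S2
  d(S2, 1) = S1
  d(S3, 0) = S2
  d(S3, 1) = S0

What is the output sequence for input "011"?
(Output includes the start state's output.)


Start: S0 (output Z)
  --0--> S0 (output Z)
  --1--> S1 (output X)
  --1--> S2 (output Y)

"ZZXY"


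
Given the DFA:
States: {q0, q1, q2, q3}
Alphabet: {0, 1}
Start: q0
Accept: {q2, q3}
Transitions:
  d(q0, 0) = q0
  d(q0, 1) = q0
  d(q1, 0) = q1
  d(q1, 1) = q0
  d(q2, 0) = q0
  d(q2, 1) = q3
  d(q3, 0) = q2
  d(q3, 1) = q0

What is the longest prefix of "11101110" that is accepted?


Run the DFA, marking each prefix where the state is accepting:
  "" -> q0 [reject]
  "1" -> q0 [reject]
  "11" -> q0 [reject]
  "111" -> q0 [reject]
  "1110" -> q0 [reject]
  "11101" -> q0 [reject]
  "111011" -> q0 [reject]
  "1110111" -> q0 [reject]
  "11101110" -> q0 [reject]

No prefix is accepted


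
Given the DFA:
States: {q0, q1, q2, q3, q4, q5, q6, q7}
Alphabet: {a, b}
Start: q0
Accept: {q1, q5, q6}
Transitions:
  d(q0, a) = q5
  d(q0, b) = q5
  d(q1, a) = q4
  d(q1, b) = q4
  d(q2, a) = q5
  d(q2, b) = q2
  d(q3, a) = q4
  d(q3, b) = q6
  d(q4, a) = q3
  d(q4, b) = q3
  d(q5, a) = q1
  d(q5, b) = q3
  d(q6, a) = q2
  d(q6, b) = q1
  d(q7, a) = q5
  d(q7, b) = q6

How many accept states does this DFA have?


Accept states listed: {q1, q5, q6}
Counting: q1(1) q5(2) q6(3)

3


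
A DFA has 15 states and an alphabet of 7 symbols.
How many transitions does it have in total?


Each state has exactly one transition per symbol.
15 * 7 = 105

105


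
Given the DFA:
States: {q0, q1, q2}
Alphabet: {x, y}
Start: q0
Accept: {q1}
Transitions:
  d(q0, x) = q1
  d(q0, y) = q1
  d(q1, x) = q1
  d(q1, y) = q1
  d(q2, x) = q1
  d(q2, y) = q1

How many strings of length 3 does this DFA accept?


Enumerating all length-3 strings:
  "xxx" -> q1 [accept]
  "xxy" -> q1 [accept]
  "xyx" -> q1 [accept]
  "xyy" -> q1 [accept]
  "yxx" -> q1 [accept]
  "yxy" -> q1 [accept]
  "yyx" -> q1 [accept]
  "yyy" -> q1 [accept]

8 out of 8


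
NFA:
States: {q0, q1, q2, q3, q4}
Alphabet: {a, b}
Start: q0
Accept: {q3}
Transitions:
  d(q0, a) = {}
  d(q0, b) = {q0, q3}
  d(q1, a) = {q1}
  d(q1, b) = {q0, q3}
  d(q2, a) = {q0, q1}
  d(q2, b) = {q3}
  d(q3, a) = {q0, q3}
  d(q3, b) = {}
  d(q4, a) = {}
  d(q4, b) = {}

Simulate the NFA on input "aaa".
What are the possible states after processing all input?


Start: {q0}
  --a--> {}
  --a--> {}
  --a--> {}

{} (empty set, no valid transitions)


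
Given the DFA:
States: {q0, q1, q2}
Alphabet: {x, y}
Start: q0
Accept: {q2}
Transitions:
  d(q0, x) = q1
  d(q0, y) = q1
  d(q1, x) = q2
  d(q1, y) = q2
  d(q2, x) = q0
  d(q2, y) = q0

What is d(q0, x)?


Looking up transition d(q0, x)

q1


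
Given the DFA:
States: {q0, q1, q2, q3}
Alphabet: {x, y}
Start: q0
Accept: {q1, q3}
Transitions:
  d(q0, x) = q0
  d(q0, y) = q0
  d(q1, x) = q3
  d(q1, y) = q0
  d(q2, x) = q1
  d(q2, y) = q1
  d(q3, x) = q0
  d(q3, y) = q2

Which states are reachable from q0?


BFS from q0:
  layer 0: {q0}

{q0}


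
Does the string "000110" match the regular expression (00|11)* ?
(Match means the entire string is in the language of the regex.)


|string| = 6; first = '0'; last = '0'

No, "000110" does not match (00|11)*


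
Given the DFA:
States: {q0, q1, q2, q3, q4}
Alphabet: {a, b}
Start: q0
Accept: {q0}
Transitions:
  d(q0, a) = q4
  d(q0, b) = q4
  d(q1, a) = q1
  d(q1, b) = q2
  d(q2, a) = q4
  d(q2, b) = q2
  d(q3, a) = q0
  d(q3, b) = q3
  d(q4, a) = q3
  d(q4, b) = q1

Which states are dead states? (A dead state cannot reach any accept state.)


Forward reachability from each state:
  q0 -> reaches accept state q0 (live)
  q1 -> reaches accept state q0 (live)
  q2 -> reaches accept state q0 (live)
  q3 -> reaches accept state q0 (live)
  q4 -> reaches accept state q0 (live)

None (all states can reach an accept state)


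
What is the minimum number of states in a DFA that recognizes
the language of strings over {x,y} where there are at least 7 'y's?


States: count = 0, 1, ..., 6, and a final '>= 7' state.
Total: 7 + 1 = 8. Accept = '>= 7' state.

8


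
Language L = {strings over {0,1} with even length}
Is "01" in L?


length = 2; 2 mod 2 = 0

Yes, "01" is in L


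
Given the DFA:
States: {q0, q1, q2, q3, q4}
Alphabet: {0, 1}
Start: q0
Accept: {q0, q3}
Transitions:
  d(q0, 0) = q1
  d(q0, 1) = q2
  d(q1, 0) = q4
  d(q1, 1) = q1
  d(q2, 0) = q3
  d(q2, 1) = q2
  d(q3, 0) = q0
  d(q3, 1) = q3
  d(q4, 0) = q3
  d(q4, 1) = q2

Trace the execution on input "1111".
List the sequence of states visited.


Input: 1111
d(q0, 1) = q2
d(q2, 1) = q2
d(q2, 1) = q2
d(q2, 1) = q2


q0 -> q2 -> q2 -> q2 -> q2


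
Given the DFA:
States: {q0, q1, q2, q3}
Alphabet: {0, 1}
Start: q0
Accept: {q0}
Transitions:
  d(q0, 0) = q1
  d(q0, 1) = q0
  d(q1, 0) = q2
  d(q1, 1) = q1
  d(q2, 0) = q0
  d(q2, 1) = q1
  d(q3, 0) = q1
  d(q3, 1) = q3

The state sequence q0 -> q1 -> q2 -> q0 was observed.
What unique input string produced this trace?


Trace back each transition to find the symbol:
  q0 --[0]--> q1
  q1 --[0]--> q2
  q2 --[0]--> q0

"000"


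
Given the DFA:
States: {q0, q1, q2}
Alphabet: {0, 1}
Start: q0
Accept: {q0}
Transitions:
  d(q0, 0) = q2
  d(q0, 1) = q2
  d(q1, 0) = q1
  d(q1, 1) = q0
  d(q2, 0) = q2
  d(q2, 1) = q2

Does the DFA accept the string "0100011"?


Trace: q0 -> q2 -> q2 -> q2 -> q2 -> q2 -> q2 -> q2
Final state: q2
Accept states: {q0}

No, rejected (final state q2 is not an accept state)


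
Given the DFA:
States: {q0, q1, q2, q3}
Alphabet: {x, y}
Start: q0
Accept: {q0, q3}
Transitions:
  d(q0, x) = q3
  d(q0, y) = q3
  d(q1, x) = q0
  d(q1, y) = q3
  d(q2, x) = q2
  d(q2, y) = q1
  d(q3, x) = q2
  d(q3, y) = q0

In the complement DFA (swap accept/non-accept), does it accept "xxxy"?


Trace: q0 -> q3 -> q2 -> q2 -> q1
Final: q1
Original accept: {q0, q3}
Complement: q1 is not in original accept

Yes, complement accepts (original rejects)


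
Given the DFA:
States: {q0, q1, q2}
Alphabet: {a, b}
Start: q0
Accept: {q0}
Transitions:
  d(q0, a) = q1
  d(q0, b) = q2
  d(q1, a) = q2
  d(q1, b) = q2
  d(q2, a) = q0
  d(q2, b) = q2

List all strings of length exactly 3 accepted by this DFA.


All strings of length 3: 8 total
Accepted: 3

"aaa", "aba", "bba"


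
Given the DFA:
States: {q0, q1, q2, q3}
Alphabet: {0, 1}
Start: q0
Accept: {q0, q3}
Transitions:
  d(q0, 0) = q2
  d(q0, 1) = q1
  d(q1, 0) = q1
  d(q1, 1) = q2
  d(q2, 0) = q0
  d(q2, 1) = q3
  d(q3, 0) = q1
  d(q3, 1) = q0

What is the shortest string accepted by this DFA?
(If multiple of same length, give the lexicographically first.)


BFS by string length (lex-first path to each state shown):
  len 0: q0<-""
Found accept state at length 0.

"" (empty string)


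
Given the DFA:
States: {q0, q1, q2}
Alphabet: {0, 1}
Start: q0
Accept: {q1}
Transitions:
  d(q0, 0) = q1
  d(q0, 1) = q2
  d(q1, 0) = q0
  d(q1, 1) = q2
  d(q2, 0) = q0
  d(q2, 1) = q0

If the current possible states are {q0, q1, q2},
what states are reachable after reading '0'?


Apply transition on '0' from each current state:
  d(q0, 0) = q1
  d(q1, 0) = q0
  d(q2, 0) = q0

{q0, q1}


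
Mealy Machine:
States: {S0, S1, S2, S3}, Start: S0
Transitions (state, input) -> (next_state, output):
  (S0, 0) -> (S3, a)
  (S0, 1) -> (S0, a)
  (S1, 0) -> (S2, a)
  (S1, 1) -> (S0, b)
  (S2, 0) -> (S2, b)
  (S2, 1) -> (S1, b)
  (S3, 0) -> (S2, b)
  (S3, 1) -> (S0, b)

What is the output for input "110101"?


Step-by-step:
  (S0, 1) -> (S0, a)
  (S0, 1) -> (S0, a)
  (S0, 0) -> (S3, a)
  (S3, 1) -> (S0, b)
  (S0, 0) -> (S3, a)
  (S3, 1) -> (S0, b)

"aaabab"


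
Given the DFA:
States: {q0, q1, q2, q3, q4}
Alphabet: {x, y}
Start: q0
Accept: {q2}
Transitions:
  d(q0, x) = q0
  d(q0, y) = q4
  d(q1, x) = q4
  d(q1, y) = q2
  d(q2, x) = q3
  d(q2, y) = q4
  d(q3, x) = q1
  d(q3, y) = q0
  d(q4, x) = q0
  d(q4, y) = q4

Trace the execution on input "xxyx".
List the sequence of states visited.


Input: xxyx
d(q0, x) = q0
d(q0, x) = q0
d(q0, y) = q4
d(q4, x) = q0


q0 -> q0 -> q0 -> q4 -> q0


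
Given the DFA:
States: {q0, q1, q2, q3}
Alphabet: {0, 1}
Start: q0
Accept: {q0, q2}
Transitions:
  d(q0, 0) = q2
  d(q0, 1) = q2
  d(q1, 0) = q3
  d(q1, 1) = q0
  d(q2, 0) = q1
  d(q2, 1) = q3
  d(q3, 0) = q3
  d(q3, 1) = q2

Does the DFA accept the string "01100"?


Trace: q0 -> q2 -> q3 -> q2 -> q1 -> q3
Final state: q3
Accept states: {q0, q2}

No, rejected (final state q3 is not an accept state)


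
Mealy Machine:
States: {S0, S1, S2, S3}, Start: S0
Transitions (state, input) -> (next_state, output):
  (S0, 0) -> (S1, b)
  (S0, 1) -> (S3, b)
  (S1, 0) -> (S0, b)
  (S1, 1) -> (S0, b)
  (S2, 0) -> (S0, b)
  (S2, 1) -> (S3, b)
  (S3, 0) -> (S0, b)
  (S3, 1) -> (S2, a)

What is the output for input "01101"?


Step-by-step:
  (S0, 0) -> (S1, b)
  (S1, 1) -> (S0, b)
  (S0, 1) -> (S3, b)
  (S3, 0) -> (S0, b)
  (S0, 1) -> (S3, b)

"bbbbb"


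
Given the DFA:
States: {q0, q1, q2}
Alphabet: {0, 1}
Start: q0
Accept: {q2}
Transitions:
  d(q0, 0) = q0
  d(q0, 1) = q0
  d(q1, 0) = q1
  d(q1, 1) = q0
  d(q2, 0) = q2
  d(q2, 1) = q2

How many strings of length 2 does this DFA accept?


Enumerating all length-2 strings:
  "00" -> q0 [reject]
  "01" -> q0 [reject]
  "10" -> q0 [reject]
  "11" -> q0 [reject]

0 out of 4


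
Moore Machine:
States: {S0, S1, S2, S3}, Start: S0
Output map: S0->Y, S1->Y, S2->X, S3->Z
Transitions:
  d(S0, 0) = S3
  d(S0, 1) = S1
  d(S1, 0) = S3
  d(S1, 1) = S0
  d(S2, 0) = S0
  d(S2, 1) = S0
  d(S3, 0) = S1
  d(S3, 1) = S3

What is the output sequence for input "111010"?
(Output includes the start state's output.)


Start: S0 (output Y)
  --1--> S1 (output Y)
  --1--> S0 (output Y)
  --1--> S1 (output Y)
  --0--> S3 (output Z)
  --1--> S3 (output Z)
  --0--> S1 (output Y)

"YYYYZZY"


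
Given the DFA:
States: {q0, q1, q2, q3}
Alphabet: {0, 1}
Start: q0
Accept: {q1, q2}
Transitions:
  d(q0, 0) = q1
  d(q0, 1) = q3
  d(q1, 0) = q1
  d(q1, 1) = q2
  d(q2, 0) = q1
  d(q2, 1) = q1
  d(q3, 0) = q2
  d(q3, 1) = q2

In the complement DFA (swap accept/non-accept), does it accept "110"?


Trace: q0 -> q3 -> q2 -> q1
Final: q1
Original accept: {q1, q2}
Complement: q1 is in original accept

No, complement rejects (original accepts)


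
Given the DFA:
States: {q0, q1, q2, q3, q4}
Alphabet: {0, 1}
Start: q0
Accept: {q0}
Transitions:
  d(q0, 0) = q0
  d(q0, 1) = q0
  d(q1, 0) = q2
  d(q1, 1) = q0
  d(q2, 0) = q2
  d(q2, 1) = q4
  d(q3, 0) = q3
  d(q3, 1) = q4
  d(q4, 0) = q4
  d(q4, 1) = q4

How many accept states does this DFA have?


Accept states listed: {q0}
Counting: q0(1)

1


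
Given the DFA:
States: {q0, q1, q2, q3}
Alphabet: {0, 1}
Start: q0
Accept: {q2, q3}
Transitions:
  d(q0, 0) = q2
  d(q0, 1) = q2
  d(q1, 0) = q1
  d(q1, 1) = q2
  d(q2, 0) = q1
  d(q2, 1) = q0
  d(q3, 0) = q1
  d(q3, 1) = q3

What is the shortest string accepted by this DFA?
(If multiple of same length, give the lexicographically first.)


BFS by string length (lex-first path to each state shown):
  len 0: q0<-""
  len 1: q2<-"0"
Found accept state at length 1.

"0"


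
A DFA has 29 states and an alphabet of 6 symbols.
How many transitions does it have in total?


Each state has exactly one transition per symbol.
29 * 6 = 174

174


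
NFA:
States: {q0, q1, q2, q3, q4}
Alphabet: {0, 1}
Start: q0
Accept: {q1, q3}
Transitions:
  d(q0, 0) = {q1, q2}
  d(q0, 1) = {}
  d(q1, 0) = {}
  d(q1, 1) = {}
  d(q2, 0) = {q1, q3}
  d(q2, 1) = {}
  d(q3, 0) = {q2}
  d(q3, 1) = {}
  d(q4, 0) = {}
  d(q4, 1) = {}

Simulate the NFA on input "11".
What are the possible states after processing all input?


Start: {q0}
  --1--> {}
  --1--> {}

{} (empty set, no valid transitions)


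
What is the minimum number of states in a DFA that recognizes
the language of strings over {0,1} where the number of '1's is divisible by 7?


States track (count of '1') mod 7.
Need 7 states: one per remainder 0..6; accept = remainder 0.

7


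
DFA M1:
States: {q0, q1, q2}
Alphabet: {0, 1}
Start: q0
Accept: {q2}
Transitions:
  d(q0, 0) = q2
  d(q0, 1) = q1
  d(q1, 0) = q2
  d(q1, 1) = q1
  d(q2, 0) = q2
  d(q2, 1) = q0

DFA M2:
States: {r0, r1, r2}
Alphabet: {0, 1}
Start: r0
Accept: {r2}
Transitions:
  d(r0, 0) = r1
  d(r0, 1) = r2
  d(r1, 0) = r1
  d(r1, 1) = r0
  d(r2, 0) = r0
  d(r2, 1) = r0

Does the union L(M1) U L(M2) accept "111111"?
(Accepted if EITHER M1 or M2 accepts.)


M1: final=q1 accepted=False
M2: final=r0 accepted=False

No, union rejects (neither accepts)


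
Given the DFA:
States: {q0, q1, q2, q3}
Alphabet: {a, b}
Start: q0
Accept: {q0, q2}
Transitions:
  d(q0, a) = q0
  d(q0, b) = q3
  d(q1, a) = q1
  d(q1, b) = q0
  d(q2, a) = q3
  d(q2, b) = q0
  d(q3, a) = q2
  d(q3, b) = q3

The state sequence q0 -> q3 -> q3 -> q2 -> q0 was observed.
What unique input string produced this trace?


Trace back each transition to find the symbol:
  q0 --[b]--> q3
  q3 --[b]--> q3
  q3 --[a]--> q2
  q2 --[b]--> q0

"bbab"


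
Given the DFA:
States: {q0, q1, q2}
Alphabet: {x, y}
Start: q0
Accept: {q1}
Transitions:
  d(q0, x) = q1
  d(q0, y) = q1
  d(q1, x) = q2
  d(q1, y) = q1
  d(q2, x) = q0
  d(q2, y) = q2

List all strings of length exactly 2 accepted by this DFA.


All strings of length 2: 4 total
Accepted: 2

"xy", "yy"


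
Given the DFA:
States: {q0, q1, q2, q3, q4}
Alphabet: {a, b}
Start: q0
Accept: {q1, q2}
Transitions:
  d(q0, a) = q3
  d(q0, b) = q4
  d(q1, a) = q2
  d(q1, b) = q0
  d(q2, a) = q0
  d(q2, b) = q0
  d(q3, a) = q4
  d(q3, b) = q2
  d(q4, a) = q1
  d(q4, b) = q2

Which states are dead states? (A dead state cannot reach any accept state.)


Forward reachability from each state:
  q0 -> reaches accept state q1 (live)
  q1 -> reaches accept state q1 (live)
  q2 -> reaches accept state q1 (live)
  q3 -> reaches accept state q1 (live)
  q4 -> reaches accept state q1 (live)

None (all states can reach an accept state)


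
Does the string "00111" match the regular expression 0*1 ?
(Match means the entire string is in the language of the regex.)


|string| = 5; first = '0'; last = '1'

No, "00111" does not match 0*1


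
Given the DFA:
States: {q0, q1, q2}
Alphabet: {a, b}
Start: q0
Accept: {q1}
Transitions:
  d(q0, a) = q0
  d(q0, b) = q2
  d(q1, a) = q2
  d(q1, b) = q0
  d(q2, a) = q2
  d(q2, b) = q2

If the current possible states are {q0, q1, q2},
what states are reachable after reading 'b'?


Apply transition on 'b' from each current state:
  d(q0, b) = q2
  d(q1, b) = q0
  d(q2, b) = q2

{q0, q2}


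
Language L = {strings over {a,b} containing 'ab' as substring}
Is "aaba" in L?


'ab' occurs at index 1

Yes, "aaba" is in L


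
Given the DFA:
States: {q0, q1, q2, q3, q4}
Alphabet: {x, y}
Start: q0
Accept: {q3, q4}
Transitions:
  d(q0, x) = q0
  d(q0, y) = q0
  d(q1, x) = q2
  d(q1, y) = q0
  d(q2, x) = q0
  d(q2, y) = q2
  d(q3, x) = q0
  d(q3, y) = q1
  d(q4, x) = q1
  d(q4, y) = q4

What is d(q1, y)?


Looking up transition d(q1, y)

q0


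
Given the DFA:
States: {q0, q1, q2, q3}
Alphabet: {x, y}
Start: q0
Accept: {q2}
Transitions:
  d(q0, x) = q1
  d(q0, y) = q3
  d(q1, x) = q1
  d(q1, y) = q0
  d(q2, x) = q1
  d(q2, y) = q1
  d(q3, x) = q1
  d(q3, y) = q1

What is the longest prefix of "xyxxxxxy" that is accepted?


Run the DFA, marking each prefix where the state is accepting:
  "" -> q0 [reject]
  "x" -> q1 [reject]
  "xy" -> q0 [reject]
  "xyx" -> q1 [reject]
  "xyxx" -> q1 [reject]
  "xyxxx" -> q1 [reject]
  "xyxxxx" -> q1 [reject]
  "xyxxxxx" -> q1 [reject]
  "xyxxxxxy" -> q0 [reject]

No prefix is accepted


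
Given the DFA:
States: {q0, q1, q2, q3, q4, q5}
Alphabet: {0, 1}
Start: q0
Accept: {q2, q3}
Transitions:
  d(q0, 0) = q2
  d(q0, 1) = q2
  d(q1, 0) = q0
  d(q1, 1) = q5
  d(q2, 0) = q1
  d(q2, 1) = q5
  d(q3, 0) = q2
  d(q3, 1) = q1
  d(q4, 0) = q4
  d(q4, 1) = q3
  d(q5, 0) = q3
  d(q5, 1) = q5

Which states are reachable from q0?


BFS from q0:
  layer 0: {q0}
  layer 1: {q2}
  layer 2: {q1, q5}
  layer 3: {q3}

{q0, q1, q2, q3, q5}


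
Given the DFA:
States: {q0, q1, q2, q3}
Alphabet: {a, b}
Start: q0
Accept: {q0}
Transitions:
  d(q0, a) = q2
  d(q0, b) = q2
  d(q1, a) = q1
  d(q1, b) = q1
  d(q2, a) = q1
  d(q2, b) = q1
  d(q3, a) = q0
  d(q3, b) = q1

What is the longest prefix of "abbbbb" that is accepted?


Run the DFA, marking each prefix where the state is accepting:
  "" -> q0 [accept]
  "a" -> q2 [reject]
  "ab" -> q1 [reject]
  "abb" -> q1 [reject]
  "abbb" -> q1 [reject]
  "abbbb" -> q1 [reject]
  "abbbbb" -> q1 [reject]

""


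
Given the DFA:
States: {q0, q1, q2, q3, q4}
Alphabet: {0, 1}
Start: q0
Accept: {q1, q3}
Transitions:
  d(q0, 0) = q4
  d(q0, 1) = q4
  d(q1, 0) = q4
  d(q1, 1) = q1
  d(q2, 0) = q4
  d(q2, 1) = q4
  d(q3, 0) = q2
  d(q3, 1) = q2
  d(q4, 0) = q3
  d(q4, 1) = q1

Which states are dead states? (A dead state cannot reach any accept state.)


Forward reachability from each state:
  q0 -> reaches accept state q1 (live)
  q1 -> reaches accept state q1 (live)
  q2 -> reaches accept state q1 (live)
  q3 -> reaches accept state q1 (live)
  q4 -> reaches accept state q1 (live)

None (all states can reach an accept state)


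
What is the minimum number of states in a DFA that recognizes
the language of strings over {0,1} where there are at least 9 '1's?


States: count = 0, 1, ..., 8, and a final '>= 9' state.
Total: 9 + 1 = 10. Accept = '>= 9' state.

10


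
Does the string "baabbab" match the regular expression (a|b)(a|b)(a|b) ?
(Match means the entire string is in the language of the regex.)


|string| = 7; first = 'b'; last = 'b'

No, "baabbab" does not match (a|b)(a|b)(a|b)


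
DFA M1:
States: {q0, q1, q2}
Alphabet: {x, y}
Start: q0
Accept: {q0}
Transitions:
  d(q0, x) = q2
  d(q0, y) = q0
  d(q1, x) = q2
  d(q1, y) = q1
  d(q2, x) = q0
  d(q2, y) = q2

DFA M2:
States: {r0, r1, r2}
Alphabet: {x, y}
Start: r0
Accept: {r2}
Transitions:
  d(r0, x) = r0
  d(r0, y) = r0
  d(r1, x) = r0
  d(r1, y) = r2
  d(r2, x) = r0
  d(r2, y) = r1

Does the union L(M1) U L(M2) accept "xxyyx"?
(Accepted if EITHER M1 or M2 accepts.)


M1: final=q2 accepted=False
M2: final=r0 accepted=False

No, union rejects (neither accepts)


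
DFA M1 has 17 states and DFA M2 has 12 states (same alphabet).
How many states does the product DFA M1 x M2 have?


Product construction pairs every M1 state with every M2 state.
17 * 12 = 204

204


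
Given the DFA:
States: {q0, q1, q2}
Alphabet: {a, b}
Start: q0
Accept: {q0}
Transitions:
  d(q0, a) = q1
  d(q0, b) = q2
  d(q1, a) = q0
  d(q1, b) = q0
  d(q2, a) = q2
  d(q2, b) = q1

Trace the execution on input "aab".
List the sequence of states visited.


Input: aab
d(q0, a) = q1
d(q1, a) = q0
d(q0, b) = q2


q0 -> q1 -> q0 -> q2


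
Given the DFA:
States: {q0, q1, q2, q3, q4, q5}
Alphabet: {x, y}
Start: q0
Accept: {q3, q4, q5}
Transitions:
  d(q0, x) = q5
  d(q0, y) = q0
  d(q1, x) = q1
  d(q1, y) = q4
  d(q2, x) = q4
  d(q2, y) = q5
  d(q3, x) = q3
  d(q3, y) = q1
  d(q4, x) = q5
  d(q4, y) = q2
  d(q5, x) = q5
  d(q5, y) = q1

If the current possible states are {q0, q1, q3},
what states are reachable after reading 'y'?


Apply transition on 'y' from each current state:
  d(q0, y) = q0
  d(q1, y) = q4
  d(q3, y) = q1

{q0, q1, q4}


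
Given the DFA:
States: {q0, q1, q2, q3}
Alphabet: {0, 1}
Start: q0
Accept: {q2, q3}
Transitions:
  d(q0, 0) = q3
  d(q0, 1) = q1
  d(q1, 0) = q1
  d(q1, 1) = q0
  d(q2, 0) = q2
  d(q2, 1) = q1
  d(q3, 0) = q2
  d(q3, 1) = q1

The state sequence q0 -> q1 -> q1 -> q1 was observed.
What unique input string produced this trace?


Trace back each transition to find the symbol:
  q0 --[1]--> q1
  q1 --[0]--> q1
  q1 --[0]--> q1

"100"


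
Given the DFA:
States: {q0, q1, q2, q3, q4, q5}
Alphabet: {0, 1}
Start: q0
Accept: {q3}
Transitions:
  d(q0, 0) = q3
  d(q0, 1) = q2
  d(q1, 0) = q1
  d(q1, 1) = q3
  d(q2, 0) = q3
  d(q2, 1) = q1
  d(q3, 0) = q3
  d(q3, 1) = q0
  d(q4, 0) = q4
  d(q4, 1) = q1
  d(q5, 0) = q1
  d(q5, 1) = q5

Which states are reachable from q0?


BFS from q0:
  layer 0: {q0}
  layer 1: {q2, q3}
  layer 2: {q1}

{q0, q1, q2, q3}


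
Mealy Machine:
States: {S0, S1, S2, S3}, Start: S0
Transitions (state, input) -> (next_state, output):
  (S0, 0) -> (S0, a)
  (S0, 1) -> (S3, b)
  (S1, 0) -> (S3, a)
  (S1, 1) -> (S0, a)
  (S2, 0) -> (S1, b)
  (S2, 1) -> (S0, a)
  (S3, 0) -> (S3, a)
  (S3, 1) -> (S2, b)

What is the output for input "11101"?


Step-by-step:
  (S0, 1) -> (S3, b)
  (S3, 1) -> (S2, b)
  (S2, 1) -> (S0, a)
  (S0, 0) -> (S0, a)
  (S0, 1) -> (S3, b)

"bbaab"


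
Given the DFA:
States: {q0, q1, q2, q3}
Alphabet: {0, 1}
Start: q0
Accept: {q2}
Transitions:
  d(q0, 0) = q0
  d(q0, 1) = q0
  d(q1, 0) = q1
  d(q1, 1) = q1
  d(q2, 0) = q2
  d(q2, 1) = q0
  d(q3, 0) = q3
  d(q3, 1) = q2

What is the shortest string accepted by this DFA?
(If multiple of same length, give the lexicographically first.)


BFS by string length (lex-first path to each state shown):
  len 0: q0<-""
  len 1: q0<-"0"
  len 2: q0<-"00"
  len 3: q0<-"000"
  len 4: q0<-"0000"
  len 5: q0<-"00000"
  len 6: q0<-"000000"
  len 7: q0<-"0000000"
  len 8: q0<-"00000000"

No string accepted (empty language)


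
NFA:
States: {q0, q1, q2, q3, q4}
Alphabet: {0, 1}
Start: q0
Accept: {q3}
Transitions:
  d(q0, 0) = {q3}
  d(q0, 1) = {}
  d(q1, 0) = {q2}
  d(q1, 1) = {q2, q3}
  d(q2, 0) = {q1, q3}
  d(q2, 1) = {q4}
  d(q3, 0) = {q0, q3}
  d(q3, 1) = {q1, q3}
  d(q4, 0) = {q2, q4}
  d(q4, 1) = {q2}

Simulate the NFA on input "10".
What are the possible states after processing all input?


Start: {q0}
  --1--> {}
  --0--> {}

{} (empty set, no valid transitions)


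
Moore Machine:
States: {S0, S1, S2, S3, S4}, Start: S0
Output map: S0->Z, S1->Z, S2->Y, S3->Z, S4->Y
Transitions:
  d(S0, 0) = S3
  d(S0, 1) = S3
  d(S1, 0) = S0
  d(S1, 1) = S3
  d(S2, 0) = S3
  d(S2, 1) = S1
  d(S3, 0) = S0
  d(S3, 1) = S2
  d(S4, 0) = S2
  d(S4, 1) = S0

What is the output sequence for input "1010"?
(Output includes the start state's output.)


Start: S0 (output Z)
  --1--> S3 (output Z)
  --0--> S0 (output Z)
  --1--> S3 (output Z)
  --0--> S0 (output Z)

"ZZZZZ"


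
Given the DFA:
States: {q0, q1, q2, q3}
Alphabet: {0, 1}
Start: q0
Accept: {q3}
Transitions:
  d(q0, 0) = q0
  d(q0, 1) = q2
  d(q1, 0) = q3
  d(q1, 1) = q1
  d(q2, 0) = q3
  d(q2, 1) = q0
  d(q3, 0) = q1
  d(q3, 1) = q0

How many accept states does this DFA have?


Accept states listed: {q3}
Counting: q3(1)

1


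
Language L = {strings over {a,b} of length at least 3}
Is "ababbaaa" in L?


length = 8

Yes, "ababbaaa" is in L


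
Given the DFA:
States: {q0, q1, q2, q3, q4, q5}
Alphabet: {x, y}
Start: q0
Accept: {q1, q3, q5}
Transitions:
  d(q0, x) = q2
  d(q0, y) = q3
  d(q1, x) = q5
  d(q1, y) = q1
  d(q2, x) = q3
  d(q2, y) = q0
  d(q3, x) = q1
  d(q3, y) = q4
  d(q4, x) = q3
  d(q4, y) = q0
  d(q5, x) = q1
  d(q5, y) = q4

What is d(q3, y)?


Looking up transition d(q3, y)

q4


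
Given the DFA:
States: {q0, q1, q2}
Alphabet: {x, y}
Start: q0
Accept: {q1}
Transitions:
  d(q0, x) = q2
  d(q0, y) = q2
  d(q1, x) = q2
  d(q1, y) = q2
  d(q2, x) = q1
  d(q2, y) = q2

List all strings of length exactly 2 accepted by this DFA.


All strings of length 2: 4 total
Accepted: 2

"xx", "yx"


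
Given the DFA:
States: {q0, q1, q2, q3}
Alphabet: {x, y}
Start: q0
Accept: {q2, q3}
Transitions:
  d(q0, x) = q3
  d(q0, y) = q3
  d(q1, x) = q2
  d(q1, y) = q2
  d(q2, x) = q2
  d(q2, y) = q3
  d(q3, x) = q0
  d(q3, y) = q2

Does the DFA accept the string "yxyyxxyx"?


Trace: q0 -> q3 -> q0 -> q3 -> q2 -> q2 -> q2 -> q3 -> q0
Final state: q0
Accept states: {q2, q3}

No, rejected (final state q0 is not an accept state)


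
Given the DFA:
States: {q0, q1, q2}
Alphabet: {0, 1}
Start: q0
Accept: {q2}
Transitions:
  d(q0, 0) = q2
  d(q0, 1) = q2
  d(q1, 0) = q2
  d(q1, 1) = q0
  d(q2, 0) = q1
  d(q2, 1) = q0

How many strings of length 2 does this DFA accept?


Enumerating all length-2 strings:
  "00" -> q1 [reject]
  "01" -> q0 [reject]
  "10" -> q1 [reject]
  "11" -> q0 [reject]

0 out of 4


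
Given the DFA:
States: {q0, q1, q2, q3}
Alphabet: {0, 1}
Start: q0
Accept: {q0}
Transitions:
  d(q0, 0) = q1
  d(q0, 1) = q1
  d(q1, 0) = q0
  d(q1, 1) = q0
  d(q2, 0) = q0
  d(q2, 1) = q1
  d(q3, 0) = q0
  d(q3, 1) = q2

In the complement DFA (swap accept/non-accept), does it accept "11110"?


Trace: q0 -> q1 -> q0 -> q1 -> q0 -> q1
Final: q1
Original accept: {q0}
Complement: q1 is not in original accept

Yes, complement accepts (original rejects)


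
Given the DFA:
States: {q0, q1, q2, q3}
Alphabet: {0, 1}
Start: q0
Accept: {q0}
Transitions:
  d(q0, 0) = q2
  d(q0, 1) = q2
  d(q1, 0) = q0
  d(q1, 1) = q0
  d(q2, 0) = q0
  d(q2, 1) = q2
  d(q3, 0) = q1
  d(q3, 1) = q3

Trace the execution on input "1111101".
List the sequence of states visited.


Input: 1111101
d(q0, 1) = q2
d(q2, 1) = q2
d(q2, 1) = q2
d(q2, 1) = q2
d(q2, 1) = q2
d(q2, 0) = q0
d(q0, 1) = q2


q0 -> q2 -> q2 -> q2 -> q2 -> q2 -> q0 -> q2


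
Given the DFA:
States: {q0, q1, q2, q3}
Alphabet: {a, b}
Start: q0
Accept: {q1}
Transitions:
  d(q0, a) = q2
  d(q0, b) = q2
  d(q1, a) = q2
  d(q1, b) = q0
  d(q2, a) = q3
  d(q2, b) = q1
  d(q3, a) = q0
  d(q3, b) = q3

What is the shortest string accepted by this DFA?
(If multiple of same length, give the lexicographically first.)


BFS by string length (lex-first path to each state shown):
  len 0: q0<-""
  len 1: q2<-"a"
  len 2: q1<-"ab", q3<-"aa"
Found accept state at length 2.

"ab"


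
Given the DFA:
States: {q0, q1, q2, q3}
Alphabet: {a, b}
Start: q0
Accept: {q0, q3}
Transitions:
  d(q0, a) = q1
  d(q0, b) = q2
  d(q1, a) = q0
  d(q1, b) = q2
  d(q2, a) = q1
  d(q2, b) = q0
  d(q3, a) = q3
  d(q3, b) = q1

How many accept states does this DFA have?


Accept states listed: {q0, q3}
Counting: q0(1) q3(2)

2


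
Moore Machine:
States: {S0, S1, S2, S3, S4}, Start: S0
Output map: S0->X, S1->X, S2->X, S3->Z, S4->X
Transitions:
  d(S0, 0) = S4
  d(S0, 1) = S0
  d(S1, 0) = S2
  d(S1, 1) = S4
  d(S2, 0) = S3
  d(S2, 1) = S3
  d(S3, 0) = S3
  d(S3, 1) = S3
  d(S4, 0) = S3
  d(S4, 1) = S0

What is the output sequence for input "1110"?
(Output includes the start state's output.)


Start: S0 (output X)
  --1--> S0 (output X)
  --1--> S0 (output X)
  --1--> S0 (output X)
  --0--> S4 (output X)

"XXXXX"
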